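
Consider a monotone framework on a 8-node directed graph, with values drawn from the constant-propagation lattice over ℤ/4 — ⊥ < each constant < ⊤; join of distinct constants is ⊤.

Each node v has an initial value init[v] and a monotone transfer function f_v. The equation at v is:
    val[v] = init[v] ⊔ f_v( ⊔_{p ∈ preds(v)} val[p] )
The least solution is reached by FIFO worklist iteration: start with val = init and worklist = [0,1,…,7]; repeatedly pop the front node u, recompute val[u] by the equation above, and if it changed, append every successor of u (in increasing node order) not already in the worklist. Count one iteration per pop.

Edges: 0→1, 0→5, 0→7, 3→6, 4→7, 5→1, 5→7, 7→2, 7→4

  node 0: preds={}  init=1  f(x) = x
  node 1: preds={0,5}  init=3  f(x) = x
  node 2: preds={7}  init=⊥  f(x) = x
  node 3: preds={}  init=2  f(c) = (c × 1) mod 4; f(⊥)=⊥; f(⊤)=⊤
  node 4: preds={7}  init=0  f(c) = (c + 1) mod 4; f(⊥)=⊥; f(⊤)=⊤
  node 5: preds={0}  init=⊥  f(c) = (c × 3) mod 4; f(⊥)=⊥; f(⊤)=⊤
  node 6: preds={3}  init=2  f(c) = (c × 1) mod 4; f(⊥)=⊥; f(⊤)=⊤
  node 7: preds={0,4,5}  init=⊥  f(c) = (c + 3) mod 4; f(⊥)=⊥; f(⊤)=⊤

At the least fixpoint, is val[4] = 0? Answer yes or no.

Trace (12 dequeues):
  [1] u=0 | in ⊥ | out 1 | ==
  [2] u=1 | in 1 | out ⊤ | prev 3 | push {}
  [3] u=2 | in ⊥ | out ⊥ | ==
  [4] u=3 | in ⊥ | out 2 | ==
  [5] u=4 | in ⊥ | out 0 | ==
  [6] u=5 | in 1 | out 3 | prev ⊥ | push {1}
  [7] u=6 | in 2 | out 2 | ==
  [8] u=7 | in ⊤ | out ⊤ | prev ⊥ | push {2,4}
  [9] u=1 | in ⊤ | out ⊤ | ==
  [10] u=2 | in ⊤ | out ⊤ | prev ⊥ | push {}
  [11] u=4 | in ⊤ | out ⊤ | prev 0 | push {7}
  [12] u=7 | in ⊤ | out ⊤ | ==

Converged values:
  [0] 1
  [1] ⊤
  [2] ⊤
  [3] 2
  [4] ⊤
  [5] 3
  [6] 2
  [7] ⊤

no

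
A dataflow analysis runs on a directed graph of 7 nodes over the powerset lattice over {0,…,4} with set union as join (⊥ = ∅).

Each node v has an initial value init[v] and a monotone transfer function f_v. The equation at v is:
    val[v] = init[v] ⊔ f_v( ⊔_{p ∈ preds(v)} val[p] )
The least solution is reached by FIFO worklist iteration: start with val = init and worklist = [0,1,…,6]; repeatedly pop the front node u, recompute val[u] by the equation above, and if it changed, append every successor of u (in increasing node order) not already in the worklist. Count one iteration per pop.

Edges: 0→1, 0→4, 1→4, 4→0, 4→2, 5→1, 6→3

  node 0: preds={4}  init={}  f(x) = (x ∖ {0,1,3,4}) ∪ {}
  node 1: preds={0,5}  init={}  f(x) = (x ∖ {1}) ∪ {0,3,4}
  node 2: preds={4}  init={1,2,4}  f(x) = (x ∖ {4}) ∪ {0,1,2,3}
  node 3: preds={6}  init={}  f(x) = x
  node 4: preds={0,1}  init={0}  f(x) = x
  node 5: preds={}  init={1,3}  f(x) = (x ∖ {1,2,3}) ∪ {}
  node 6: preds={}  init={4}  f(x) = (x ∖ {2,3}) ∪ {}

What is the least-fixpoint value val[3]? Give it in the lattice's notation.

Trace (9 dequeues):
  [1] u=0 | in {0} | out {} | ==
  [2] u=1 | in {1,3} | out {0,3,4} | prev {} | push {}
  [3] u=2 | in {0} | out {0,1,2,3,4} | prev {1,2,4} | push {}
  [4] u=3 | in {4} | out {4} | prev {} | push {}
  [5] u=4 | in {0,3,4} | out {0,3,4} | prev {0} | push {0,2}
  [6] u=5 | in {} | out {1,3} | ==
  [7] u=6 | in {} | out {4} | ==
  [8] u=0 | in {0,3,4} | out {} | ==
  [9] u=2 | in {0,3,4} | out {0,1,2,3,4} | ==

Converged values:
  [0] {}
  [1] {0,3,4}
  [2] {0,1,2,3,4}
  [3] {4}
  [4] {0,3,4}
  [5] {1,3}
  [6] {4}

{4}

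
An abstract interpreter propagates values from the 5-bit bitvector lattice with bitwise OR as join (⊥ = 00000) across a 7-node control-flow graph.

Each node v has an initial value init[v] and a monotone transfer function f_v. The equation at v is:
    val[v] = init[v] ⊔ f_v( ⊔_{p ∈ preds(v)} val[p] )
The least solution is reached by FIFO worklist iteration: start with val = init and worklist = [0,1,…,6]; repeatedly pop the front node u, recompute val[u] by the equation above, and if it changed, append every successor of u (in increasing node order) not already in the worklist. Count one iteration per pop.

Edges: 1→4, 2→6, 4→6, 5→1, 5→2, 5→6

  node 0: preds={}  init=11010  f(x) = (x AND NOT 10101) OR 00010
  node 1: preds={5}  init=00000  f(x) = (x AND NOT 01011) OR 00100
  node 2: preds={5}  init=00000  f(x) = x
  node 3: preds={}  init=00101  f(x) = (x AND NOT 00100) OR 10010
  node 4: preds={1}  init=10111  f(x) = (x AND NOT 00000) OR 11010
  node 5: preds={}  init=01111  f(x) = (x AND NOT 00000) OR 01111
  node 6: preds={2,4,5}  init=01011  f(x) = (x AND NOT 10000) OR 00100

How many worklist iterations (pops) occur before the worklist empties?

Iteration log — 7 steps:
  step 1. node 0  ⊔preds=00000  new=11010  stable
  step 2. node 1  ⊔preds=01111  new=00100  old=00000  +wl: 
  step 3. node 2  ⊔preds=01111  new=01111  old=00000  +wl: 
  step 4. node 3  ⊔preds=00000  new=10111  old=00101  +wl: 
  step 5. node 4  ⊔preds=00100  new=11111  old=10111  +wl: 
  step 6. node 5  ⊔preds=00000  new=01111  stable
  step 7. node 6  ⊔preds=11111  new=01111  old=01011  +wl: 

Least fixpoint reached:
  node 0: 11010
  node 1: 00100
  node 2: 01111
  node 3: 10111
  node 4: 11111
  node 5: 01111
  node 6: 01111

7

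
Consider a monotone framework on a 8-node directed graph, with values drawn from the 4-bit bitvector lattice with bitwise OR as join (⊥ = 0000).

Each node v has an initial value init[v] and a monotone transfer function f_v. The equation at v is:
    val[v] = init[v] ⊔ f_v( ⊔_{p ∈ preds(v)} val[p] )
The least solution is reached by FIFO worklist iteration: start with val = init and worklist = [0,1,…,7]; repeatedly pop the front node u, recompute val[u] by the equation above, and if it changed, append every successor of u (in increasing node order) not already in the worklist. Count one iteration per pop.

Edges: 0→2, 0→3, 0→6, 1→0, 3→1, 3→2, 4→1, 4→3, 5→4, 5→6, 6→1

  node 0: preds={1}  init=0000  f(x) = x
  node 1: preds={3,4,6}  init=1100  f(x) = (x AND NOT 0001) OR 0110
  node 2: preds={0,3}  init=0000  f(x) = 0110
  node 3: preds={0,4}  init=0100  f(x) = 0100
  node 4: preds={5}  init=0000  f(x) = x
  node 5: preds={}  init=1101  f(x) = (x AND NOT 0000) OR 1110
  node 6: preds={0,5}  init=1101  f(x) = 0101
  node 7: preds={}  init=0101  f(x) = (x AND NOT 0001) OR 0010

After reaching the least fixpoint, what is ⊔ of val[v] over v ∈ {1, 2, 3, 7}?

Iteration log — 16 steps:
  step 1. node 0  ⊔preds=1100  new=1100  old=0000  +wl: 
  step 2. node 1  ⊔preds=1101  new=1110  old=1100  +wl: 0
  step 3. node 2  ⊔preds=1100  new=0110  old=0000  +wl: 
  step 4. node 3  ⊔preds=1100  new=0100  stable
  step 5. node 4  ⊔preds=1101  new=1101  old=0000  +wl: 1,3
  step 6. node 5  ⊔preds=0000  new=1111  old=1101  +wl: 4
  step 7. node 6  ⊔preds=1111  new=1101  stable
  step 8. node 7  ⊔preds=0000  new=0111  old=0101  +wl: 
  step 9. node 0  ⊔preds=1110  new=1110  old=1100  +wl: 2,6
  step 10. node 1  ⊔preds=1101  new=1110  stable
  step 11. node 3  ⊔preds=1111  new=0100  stable
  step 12. node 4  ⊔preds=1111  new=1111  old=1101  +wl: 1,3
  step 13. node 2  ⊔preds=1110  new=0110  stable
  step 14. node 6  ⊔preds=1111  new=1101  stable
  step 15. node 1  ⊔preds=1111  new=1110  stable
  step 16. node 3  ⊔preds=1111  new=0100  stable

Least fixpoint reached:
  node 0: 1110
  node 1: 1110
  node 2: 0110
  node 3: 0100
  node 4: 1111
  node 5: 1111
  node 6: 1101
  node 7: 0111

1111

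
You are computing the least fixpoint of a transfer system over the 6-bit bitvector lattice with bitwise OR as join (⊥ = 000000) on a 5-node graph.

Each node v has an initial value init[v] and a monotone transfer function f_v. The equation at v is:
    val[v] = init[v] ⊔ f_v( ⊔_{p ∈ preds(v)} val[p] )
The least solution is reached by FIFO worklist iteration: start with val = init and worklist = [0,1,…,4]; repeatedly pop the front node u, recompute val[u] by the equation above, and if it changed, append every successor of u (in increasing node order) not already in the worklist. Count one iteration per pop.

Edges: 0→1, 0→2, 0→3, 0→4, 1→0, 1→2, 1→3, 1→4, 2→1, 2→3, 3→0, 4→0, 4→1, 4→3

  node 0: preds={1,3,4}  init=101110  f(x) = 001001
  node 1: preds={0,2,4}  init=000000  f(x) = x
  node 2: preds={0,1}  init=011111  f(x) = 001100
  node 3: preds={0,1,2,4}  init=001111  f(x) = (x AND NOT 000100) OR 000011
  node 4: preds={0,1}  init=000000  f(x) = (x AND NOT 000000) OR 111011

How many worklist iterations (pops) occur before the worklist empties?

Trace (8 dequeues):
  [1] u=0 | in 001111 | out 101111 | prev 101110 | push {}
  [2] u=1 | in 111111 | out 111111 | prev 000000 | push {0}
  [3] u=2 | in 111111 | out 011111 | ==
  [4] u=3 | in 111111 | out 111111 | prev 001111 | push {}
  [5] u=4 | in 111111 | out 111111 | prev 000000 | push {1,3}
  [6] u=0 | in 111111 | out 101111 | ==
  [7] u=1 | in 111111 | out 111111 | ==
  [8] u=3 | in 111111 | out 111111 | ==

Converged values:
  [0] 101111
  [1] 111111
  [2] 011111
  [3] 111111
  [4] 111111

8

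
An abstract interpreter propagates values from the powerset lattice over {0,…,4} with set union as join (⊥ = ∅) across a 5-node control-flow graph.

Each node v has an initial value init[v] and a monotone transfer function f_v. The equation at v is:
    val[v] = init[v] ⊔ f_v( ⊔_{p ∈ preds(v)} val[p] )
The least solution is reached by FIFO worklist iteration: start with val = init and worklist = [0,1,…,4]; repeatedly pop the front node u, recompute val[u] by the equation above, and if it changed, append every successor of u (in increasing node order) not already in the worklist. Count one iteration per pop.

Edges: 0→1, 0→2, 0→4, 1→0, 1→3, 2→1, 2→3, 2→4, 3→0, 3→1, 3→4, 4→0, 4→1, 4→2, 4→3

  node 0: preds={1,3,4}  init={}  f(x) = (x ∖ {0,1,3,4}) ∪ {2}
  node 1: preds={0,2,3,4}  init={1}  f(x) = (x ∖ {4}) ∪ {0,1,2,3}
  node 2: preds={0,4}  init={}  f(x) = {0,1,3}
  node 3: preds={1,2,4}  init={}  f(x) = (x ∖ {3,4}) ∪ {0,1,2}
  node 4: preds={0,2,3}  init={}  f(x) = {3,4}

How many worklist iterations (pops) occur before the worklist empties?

9

Worklist (9 pops):
  #1 pop 0: in={1} → {2} (was {}); enqueue []
  #2 pop 1: in={2} → {0,1,2,3} (was {1}); enqueue [0]
  #3 pop 2: in={2} → {0,1,3} (was {}); enqueue [1]
  #4 pop 3: in={0,1,2,3} → {0,1,2} (was {}); enqueue []
  #5 pop 4: in={0,1,2,3} → {3,4} (was {}); enqueue [2,3]
  #6 pop 0: in={0,1,2,3,4} → {2} (no change)
  #7 pop 1: in={0,1,2,3,4} → {0,1,2,3} (no change)
  #8 pop 2: in={2,3,4} → {0,1,3} (no change)
  #9 pop 3: in={0,1,2,3,4} → {0,1,2} (no change)

Fixpoint:
  val[0] = {2}
  val[1] = {0,1,2,3}
  val[2] = {0,1,3}
  val[3] = {0,1,2}
  val[4] = {3,4}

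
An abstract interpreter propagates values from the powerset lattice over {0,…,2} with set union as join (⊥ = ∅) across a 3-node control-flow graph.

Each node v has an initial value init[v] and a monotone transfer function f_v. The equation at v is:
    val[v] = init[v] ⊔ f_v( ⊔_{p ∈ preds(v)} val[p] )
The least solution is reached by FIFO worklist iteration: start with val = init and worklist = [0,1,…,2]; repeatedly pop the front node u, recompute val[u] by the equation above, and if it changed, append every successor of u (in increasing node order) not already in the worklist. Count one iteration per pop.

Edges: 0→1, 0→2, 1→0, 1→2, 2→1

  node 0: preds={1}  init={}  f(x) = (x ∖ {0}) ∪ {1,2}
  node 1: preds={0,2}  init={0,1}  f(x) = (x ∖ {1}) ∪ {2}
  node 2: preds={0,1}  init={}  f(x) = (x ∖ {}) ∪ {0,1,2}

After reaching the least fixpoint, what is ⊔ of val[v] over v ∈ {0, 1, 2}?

{0,1,2}

Worklist (5 pops):
  #1 pop 0: in={0,1} → {1,2} (was {}); enqueue []
  #2 pop 1: in={1,2} → {0,1,2} (was {0,1}); enqueue [0]
  #3 pop 2: in={0,1,2} → {0,1,2} (was {}); enqueue [1]
  #4 pop 0: in={0,1,2} → {1,2} (no change)
  #5 pop 1: in={0,1,2} → {0,1,2} (no change)

Fixpoint:
  val[0] = {1,2}
  val[1] = {0,1,2}
  val[2] = {0,1,2}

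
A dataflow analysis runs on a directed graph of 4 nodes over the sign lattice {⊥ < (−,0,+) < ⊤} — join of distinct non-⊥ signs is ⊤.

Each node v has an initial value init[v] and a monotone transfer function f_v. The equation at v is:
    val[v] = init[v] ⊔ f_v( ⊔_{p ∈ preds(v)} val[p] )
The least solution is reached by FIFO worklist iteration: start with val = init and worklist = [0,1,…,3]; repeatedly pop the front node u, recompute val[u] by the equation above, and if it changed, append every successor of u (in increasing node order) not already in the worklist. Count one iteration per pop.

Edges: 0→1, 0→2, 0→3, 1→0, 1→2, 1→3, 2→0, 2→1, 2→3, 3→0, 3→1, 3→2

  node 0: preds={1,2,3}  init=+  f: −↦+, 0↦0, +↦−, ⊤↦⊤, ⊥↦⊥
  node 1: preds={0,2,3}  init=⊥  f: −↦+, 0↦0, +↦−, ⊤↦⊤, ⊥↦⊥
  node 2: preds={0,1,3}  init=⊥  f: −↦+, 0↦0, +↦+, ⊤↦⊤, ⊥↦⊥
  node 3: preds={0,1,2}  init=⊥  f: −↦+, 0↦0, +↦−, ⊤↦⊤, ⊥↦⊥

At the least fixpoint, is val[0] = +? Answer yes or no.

Worklist (9 pops):
  #1 pop 0: in=⊥ → + (no change)
  #2 pop 1: in=+ → − (was ⊥); enqueue [0]
  #3 pop 2: in=⊤ → ⊤ (was ⊥); enqueue [1]
  #4 pop 3: in=⊤ → ⊤ (was ⊥); enqueue [2]
  #5 pop 0: in=⊤ → ⊤ (was +); enqueue [3]
  #6 pop 1: in=⊤ → ⊤ (was −); enqueue [0]
  #7 pop 2: in=⊤ → ⊤ (no change)
  #8 pop 3: in=⊤ → ⊤ (no change)
  #9 pop 0: in=⊤ → ⊤ (no change)

Fixpoint:
  val[0] = ⊤
  val[1] = ⊤
  val[2] = ⊤
  val[3] = ⊤

no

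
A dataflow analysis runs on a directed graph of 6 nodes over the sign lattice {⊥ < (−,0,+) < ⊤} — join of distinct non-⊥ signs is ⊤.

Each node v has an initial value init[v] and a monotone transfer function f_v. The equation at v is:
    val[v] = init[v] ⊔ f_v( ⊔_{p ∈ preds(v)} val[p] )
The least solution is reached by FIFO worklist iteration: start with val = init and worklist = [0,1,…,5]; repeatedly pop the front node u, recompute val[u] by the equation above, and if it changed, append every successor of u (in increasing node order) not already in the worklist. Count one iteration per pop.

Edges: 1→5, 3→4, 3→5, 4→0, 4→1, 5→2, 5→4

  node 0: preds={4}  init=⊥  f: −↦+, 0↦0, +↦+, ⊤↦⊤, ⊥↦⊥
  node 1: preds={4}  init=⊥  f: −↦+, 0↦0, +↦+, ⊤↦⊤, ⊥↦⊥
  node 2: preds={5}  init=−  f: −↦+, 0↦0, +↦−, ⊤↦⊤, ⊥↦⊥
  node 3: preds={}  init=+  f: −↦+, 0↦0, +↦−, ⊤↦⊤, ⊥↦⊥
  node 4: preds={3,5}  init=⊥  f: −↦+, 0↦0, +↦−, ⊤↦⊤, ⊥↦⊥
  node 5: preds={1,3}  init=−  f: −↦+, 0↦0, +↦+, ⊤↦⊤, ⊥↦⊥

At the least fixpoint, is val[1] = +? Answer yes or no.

Worklist (11 pops):
  #1 pop 0: in=⊥ → ⊥ (no change)
  #2 pop 1: in=⊥ → ⊥ (no change)
  #3 pop 2: in=− → ⊤ (was −); enqueue []
  #4 pop 3: in=⊥ → + (no change)
  #5 pop 4: in=⊤ → ⊤ (was ⊥); enqueue [0,1]
  #6 pop 5: in=+ → ⊤ (was −); enqueue [2,4]
  #7 pop 0: in=⊤ → ⊤ (was ⊥); enqueue []
  #8 pop 1: in=⊤ → ⊤ (was ⊥); enqueue [5]
  #9 pop 2: in=⊤ → ⊤ (no change)
  #10 pop 4: in=⊤ → ⊤ (no change)
  #11 pop 5: in=⊤ → ⊤ (no change)

Fixpoint:
  val[0] = ⊤
  val[1] = ⊤
  val[2] = ⊤
  val[3] = +
  val[4] = ⊤
  val[5] = ⊤

no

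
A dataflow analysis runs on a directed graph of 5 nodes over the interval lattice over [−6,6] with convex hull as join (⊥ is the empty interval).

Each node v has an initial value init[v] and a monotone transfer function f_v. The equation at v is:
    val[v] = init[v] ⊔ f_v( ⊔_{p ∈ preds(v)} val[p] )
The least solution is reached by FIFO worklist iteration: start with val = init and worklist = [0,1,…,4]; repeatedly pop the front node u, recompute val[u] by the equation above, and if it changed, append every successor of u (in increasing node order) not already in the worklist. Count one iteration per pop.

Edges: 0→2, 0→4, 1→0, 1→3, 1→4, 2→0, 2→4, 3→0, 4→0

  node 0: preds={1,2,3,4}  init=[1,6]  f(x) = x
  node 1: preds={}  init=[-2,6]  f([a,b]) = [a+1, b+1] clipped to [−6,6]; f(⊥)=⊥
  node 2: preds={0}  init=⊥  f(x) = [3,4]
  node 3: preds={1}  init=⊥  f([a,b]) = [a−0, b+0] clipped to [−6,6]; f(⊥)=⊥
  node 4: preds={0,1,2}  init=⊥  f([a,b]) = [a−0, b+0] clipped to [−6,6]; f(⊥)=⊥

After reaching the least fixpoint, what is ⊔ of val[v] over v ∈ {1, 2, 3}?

Trace (6 dequeues):
  [1] u=0 | in [-2,6] | out [-2,6] | prev [1,6] | push {}
  [2] u=1 | in ⊥ | out [-2,6] | ==
  [3] u=2 | in [-2,6] | out [3,4] | prev ⊥ | push {0}
  [4] u=3 | in [-2,6] | out [-2,6] | prev ⊥ | push {}
  [5] u=4 | in [-2,6] | out [-2,6] | prev ⊥ | push {}
  [6] u=0 | in [-2,6] | out [-2,6] | ==

Converged values:
  [0] [-2,6]
  [1] [-2,6]
  [2] [3,4]
  [3] [-2,6]
  [4] [-2,6]

[-2,6]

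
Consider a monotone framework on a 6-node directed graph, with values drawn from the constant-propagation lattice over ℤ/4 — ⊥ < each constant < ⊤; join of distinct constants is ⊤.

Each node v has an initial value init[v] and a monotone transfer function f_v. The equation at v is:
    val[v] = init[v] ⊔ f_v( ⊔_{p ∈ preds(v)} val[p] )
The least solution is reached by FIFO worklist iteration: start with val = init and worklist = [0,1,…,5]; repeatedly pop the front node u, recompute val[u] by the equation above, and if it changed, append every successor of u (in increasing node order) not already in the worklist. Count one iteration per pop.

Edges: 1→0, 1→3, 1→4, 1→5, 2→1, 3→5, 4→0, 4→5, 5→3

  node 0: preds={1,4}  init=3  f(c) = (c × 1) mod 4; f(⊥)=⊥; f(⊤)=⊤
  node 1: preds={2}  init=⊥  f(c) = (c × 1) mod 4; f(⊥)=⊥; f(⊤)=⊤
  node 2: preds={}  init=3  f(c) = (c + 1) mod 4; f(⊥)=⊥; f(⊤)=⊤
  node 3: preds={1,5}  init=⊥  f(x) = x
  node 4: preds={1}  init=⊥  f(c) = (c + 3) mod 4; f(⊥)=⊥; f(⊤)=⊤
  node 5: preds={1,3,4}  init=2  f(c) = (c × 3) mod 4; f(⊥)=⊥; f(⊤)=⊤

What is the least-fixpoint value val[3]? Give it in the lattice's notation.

Worklist (8 pops):
  #1 pop 0: in=⊥ → 3 (no change)
  #2 pop 1: in=3 → 3 (was ⊥); enqueue [0]
  #3 pop 2: in=⊥ → 3 (no change)
  #4 pop 3: in=⊤ → ⊤ (was ⊥); enqueue []
  #5 pop 4: in=3 → 2 (was ⊥); enqueue []
  #6 pop 5: in=⊤ → ⊤ (was 2); enqueue [3]
  #7 pop 0: in=⊤ → ⊤ (was 3); enqueue []
  #8 pop 3: in=⊤ → ⊤ (no change)

Fixpoint:
  val[0] = ⊤
  val[1] = 3
  val[2] = 3
  val[3] = ⊤
  val[4] = 2
  val[5] = ⊤

⊤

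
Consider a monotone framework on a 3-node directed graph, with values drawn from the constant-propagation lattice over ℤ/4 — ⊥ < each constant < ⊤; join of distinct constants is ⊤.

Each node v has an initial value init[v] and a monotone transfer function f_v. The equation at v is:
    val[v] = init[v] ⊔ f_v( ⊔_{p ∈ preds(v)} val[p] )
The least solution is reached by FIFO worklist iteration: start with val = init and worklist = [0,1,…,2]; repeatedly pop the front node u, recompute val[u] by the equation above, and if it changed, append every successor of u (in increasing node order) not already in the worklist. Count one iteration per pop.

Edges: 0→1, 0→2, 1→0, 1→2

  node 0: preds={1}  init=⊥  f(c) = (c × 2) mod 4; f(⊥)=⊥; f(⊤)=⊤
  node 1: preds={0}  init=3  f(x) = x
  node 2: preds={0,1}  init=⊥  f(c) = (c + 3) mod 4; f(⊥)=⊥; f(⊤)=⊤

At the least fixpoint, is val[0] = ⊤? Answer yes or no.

Trace (6 dequeues):
  [1] u=0 | in 3 | out 2 | prev ⊥ | push {}
  [2] u=1 | in 2 | out ⊤ | prev 3 | push {0}
  [3] u=2 | in ⊤ | out ⊤ | prev ⊥ | push {}
  [4] u=0 | in ⊤ | out ⊤ | prev 2 | push {1,2}
  [5] u=1 | in ⊤ | out ⊤ | ==
  [6] u=2 | in ⊤ | out ⊤ | ==

Converged values:
  [0] ⊤
  [1] ⊤
  [2] ⊤

yes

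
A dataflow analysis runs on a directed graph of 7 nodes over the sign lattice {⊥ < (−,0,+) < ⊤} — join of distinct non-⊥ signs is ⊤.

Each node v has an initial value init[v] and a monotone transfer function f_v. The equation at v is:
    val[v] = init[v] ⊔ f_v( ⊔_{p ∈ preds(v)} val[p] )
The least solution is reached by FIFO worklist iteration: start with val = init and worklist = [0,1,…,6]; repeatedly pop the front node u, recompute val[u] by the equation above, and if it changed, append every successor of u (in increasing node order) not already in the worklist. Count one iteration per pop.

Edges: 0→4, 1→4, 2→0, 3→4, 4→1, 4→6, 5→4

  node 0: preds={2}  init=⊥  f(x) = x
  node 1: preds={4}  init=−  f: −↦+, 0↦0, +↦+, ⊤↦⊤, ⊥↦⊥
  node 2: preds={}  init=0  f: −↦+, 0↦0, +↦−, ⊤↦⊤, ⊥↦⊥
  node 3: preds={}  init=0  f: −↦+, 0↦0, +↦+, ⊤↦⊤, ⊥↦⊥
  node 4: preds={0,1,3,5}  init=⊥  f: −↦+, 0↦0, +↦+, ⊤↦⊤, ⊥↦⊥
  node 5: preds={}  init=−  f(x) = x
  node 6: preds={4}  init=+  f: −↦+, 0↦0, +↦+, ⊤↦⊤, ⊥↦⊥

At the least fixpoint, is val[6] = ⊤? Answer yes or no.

yes

Trace (9 dequeues):
  [1] u=0 | in 0 | out 0 | prev ⊥ | push {}
  [2] u=1 | in ⊥ | out − | ==
  [3] u=2 | in ⊥ | out 0 | ==
  [4] u=3 | in ⊥ | out 0 | ==
  [5] u=4 | in ⊤ | out ⊤ | prev ⊥ | push {1}
  [6] u=5 | in ⊥ | out − | ==
  [7] u=6 | in ⊤ | out ⊤ | prev + | push {}
  [8] u=1 | in ⊤ | out ⊤ | prev − | push {4}
  [9] u=4 | in ⊤ | out ⊤ | ==

Converged values:
  [0] 0
  [1] ⊤
  [2] 0
  [3] 0
  [4] ⊤
  [5] −
  [6] ⊤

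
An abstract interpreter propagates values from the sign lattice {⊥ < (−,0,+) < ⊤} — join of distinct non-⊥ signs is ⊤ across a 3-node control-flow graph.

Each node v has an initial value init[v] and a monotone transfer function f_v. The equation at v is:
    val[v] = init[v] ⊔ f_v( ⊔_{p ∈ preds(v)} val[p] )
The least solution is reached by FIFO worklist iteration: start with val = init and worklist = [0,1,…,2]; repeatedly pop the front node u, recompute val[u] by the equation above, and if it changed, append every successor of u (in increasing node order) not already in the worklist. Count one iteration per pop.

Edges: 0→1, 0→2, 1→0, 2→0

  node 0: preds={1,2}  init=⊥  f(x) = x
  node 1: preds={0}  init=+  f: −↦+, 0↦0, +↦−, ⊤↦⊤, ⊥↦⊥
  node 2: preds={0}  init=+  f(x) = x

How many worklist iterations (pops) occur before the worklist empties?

7

Iteration log — 7 steps:
  step 1. node 0  ⊔preds=+  new=+  old=⊥  +wl: 
  step 2. node 1  ⊔preds=+  new=⊤  old=+  +wl: 0
  step 3. node 2  ⊔preds=+  new=+  stable
  step 4. node 0  ⊔preds=⊤  new=⊤  old=+  +wl: 1,2
  step 5. node 1  ⊔preds=⊤  new=⊤  stable
  step 6. node 2  ⊔preds=⊤  new=⊤  old=+  +wl: 0
  step 7. node 0  ⊔preds=⊤  new=⊤  stable

Least fixpoint reached:
  node 0: ⊤
  node 1: ⊤
  node 2: ⊤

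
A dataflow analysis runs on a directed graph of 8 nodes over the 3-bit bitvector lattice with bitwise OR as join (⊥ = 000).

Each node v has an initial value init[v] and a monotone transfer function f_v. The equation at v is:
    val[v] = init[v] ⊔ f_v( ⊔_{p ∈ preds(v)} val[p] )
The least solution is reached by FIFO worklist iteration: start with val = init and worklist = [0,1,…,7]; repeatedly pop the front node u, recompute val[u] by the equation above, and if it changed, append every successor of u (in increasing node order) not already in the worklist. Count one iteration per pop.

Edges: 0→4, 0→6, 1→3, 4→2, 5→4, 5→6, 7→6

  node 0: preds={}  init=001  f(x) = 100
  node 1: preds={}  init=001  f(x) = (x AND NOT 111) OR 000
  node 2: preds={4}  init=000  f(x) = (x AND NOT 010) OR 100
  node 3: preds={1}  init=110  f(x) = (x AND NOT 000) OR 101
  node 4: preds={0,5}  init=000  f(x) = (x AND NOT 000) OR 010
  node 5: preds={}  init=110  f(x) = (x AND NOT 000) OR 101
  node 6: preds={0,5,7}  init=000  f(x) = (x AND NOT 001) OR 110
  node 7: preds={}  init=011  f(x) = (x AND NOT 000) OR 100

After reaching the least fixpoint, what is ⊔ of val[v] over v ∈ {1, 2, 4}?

111

Trace (11 dequeues):
  [1] u=0 | in 000 | out 101 | prev 001 | push {}
  [2] u=1 | in 000 | out 001 | ==
  [3] u=2 | in 000 | out 100 | prev 000 | push {}
  [4] u=3 | in 001 | out 111 | prev 110 | push {}
  [5] u=4 | in 111 | out 111 | prev 000 | push {2}
  [6] u=5 | in 000 | out 111 | prev 110 | push {4}
  [7] u=6 | in 111 | out 110 | prev 000 | push {}
  [8] u=7 | in 000 | out 111 | prev 011 | push {6}
  [9] u=2 | in 111 | out 101 | prev 100 | push {}
  [10] u=4 | in 111 | out 111 | ==
  [11] u=6 | in 111 | out 110 | ==

Converged values:
  [0] 101
  [1] 001
  [2] 101
  [3] 111
  [4] 111
  [5] 111
  [6] 110
  [7] 111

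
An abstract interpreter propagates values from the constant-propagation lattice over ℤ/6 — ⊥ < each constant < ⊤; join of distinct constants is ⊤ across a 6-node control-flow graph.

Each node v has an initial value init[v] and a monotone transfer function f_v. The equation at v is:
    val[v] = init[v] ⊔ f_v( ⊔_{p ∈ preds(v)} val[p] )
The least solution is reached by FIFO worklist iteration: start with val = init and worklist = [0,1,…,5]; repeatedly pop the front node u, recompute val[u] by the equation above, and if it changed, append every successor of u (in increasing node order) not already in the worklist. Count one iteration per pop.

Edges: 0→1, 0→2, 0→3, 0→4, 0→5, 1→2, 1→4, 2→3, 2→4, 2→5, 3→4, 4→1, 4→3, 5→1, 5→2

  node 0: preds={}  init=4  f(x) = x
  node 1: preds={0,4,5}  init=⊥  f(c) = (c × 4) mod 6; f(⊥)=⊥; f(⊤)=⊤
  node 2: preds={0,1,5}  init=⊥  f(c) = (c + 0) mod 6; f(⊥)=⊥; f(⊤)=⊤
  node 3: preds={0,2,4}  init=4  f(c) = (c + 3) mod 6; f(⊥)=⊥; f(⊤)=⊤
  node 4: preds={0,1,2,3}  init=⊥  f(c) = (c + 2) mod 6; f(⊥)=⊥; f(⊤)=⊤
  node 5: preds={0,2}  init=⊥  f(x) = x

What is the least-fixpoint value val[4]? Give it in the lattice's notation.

Trace (14 dequeues):
  [1] u=0 | in ⊥ | out 4 | ==
  [2] u=1 | in 4 | out 4 | prev ⊥ | push {}
  [3] u=2 | in 4 | out 4 | prev ⊥ | push {}
  [4] u=3 | in 4 | out ⊤ | prev 4 | push {}
  [5] u=4 | in ⊤ | out ⊤ | prev ⊥ | push {1,3}
  [6] u=5 | in 4 | out 4 | prev ⊥ | push {2}
  [7] u=1 | in ⊤ | out ⊤ | prev 4 | push {4}
  [8] u=3 | in ⊤ | out ⊤ | ==
  [9] u=2 | in ⊤ | out ⊤ | prev 4 | push {3,5}
  [10] u=4 | in ⊤ | out ⊤ | ==
  [11] u=3 | in ⊤ | out ⊤ | ==
  [12] u=5 | in ⊤ | out ⊤ | prev 4 | push {1,2}
  [13] u=1 | in ⊤ | out ⊤ | ==
  [14] u=2 | in ⊤ | out ⊤ | ==

Converged values:
  [0] 4
  [1] ⊤
  [2] ⊤
  [3] ⊤
  [4] ⊤
  [5] ⊤

⊤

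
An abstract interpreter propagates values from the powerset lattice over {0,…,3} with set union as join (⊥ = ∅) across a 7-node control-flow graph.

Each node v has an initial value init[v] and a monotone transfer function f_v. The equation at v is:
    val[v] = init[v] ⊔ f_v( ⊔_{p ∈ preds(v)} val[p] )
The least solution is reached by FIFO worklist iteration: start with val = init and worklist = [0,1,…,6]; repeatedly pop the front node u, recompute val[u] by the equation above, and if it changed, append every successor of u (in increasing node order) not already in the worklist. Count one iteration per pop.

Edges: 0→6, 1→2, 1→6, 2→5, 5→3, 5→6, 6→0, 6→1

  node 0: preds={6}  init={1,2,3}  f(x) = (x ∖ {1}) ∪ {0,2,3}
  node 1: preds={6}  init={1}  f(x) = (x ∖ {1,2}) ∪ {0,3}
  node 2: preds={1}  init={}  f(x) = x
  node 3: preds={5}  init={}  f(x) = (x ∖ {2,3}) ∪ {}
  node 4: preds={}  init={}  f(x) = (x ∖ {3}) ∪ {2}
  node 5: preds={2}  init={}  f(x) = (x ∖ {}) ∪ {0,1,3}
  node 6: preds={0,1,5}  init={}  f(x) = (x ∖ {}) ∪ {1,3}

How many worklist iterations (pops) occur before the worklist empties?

10

Trace (10 dequeues):
  [1] u=0 | in {} | out {0,1,2,3} | prev {1,2,3} | push {}
  [2] u=1 | in {} | out {0,1,3} | prev {1} | push {}
  [3] u=2 | in {0,1,3} | out {0,1,3} | prev {} | push {}
  [4] u=3 | in {} | out {} | ==
  [5] u=4 | in {} | out {2} | prev {} | push {}
  [6] u=5 | in {0,1,3} | out {0,1,3} | prev {} | push {3}
  [7] u=6 | in {0,1,2,3} | out {0,1,2,3} | prev {} | push {0,1}
  [8] u=3 | in {0,1,3} | out {0,1} | prev {} | push {}
  [9] u=0 | in {0,1,2,3} | out {0,1,2,3} | ==
  [10] u=1 | in {0,1,2,3} | out {0,1,3} | ==

Converged values:
  [0] {0,1,2,3}
  [1] {0,1,3}
  [2] {0,1,3}
  [3] {0,1}
  [4] {2}
  [5] {0,1,3}
  [6] {0,1,2,3}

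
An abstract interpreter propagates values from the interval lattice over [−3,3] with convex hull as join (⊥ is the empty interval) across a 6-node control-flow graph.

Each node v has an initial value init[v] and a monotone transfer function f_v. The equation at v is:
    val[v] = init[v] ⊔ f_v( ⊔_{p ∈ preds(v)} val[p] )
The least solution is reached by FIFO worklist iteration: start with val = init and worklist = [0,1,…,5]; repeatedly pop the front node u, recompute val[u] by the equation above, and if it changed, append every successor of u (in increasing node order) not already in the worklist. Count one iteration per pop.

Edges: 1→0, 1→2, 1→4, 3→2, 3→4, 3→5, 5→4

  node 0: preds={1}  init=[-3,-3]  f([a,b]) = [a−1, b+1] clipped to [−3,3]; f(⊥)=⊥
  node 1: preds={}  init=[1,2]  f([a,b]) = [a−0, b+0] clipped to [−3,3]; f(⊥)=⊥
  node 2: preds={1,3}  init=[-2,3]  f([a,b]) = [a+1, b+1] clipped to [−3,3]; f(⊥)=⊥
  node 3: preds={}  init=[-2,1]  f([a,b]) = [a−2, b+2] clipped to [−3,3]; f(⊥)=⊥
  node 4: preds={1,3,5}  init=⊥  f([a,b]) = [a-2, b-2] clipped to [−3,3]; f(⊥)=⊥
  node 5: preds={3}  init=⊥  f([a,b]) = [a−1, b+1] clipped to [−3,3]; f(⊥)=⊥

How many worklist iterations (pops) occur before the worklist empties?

7

Worklist (7 pops):
  #1 pop 0: in=[1,2] → [-3,3] (was [-3,-3]); enqueue []
  #2 pop 1: in=⊥ → [1,2] (no change)
  #3 pop 2: in=[-2,2] → [-2,3] (no change)
  #4 pop 3: in=⊥ → [-2,1] (no change)
  #5 pop 4: in=[-2,2] → [-3,0] (was ⊥); enqueue []
  #6 pop 5: in=[-2,1] → [-3,2] (was ⊥); enqueue [4]
  #7 pop 4: in=[-3,2] → [-3,0] (no change)

Fixpoint:
  val[0] = [-3,3]
  val[1] = [1,2]
  val[2] = [-2,3]
  val[3] = [-2,1]
  val[4] = [-3,0]
  val[5] = [-3,2]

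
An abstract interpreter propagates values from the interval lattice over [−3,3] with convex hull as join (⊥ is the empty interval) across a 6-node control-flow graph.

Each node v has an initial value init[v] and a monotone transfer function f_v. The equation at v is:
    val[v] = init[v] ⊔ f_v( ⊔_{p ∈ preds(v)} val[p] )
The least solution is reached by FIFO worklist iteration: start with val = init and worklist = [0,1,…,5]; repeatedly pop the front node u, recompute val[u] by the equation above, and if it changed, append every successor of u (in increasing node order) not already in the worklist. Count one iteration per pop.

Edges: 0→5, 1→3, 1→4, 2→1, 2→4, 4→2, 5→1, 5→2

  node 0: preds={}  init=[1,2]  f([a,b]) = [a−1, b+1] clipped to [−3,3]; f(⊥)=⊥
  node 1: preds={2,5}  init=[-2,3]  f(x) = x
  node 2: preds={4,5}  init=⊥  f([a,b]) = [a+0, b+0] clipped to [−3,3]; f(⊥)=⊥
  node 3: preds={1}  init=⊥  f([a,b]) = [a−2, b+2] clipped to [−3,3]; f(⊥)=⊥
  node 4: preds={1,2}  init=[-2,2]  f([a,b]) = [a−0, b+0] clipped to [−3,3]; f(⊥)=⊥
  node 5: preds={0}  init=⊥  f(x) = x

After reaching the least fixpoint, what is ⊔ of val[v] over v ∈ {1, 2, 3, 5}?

Trace (10 dequeues):
  [1] u=0 | in ⊥ | out [1,2] | ==
  [2] u=1 | in ⊥ | out [-2,3] | ==
  [3] u=2 | in [-2,2] | out [-2,2] | prev ⊥ | push {1}
  [4] u=3 | in [-2,3] | out [-3,3] | prev ⊥ | push {}
  [5] u=4 | in [-2,3] | out [-2,3] | prev [-2,2] | push {2}
  [6] u=5 | in [1,2] | out [1,2] | prev ⊥ | push {}
  [7] u=1 | in [-2,2] | out [-2,3] | ==
  [8] u=2 | in [-2,3] | out [-2,3] | prev [-2,2] | push {1,4}
  [9] u=1 | in [-2,3] | out [-2,3] | ==
  [10] u=4 | in [-2,3] | out [-2,3] | ==

Converged values:
  [0] [1,2]
  [1] [-2,3]
  [2] [-2,3]
  [3] [-3,3]
  [4] [-2,3]
  [5] [1,2]

[-3,3]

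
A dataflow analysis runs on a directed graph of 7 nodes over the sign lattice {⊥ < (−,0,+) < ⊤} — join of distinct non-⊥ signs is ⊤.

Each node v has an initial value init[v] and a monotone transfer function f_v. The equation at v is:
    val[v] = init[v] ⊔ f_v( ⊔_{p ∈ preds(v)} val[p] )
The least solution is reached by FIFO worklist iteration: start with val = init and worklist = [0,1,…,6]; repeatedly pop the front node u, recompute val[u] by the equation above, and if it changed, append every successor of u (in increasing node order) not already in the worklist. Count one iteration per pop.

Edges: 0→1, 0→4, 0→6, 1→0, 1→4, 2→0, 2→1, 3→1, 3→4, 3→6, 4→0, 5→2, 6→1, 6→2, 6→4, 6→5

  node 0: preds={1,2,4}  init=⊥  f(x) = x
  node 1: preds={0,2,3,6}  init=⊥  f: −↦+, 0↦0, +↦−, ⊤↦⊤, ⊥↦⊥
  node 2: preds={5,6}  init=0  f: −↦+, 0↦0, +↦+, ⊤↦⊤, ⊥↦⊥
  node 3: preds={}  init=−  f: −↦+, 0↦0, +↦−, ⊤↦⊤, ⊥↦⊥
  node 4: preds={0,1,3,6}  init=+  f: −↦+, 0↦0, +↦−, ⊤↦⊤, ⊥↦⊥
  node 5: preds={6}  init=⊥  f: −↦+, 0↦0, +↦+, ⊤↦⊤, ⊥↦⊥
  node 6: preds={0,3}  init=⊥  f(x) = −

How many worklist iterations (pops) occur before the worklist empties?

15

Trace (15 dequeues):
  [1] u=0 | in ⊤ | out ⊤ | prev ⊥ | push {}
  [2] u=1 | in ⊤ | out ⊤ | prev ⊥ | push {0}
  [3] u=2 | in ⊥ | out 0 | ==
  [4] u=3 | in ⊥ | out − | ==
  [5] u=4 | in ⊤ | out ⊤ | prev + | push {}
  [6] u=5 | in ⊥ | out ⊥ | ==
  [7] u=6 | in ⊤ | out − | prev ⊥ | push {1,2,4,5}
  [8] u=0 | in ⊤ | out ⊤ | ==
  [9] u=1 | in ⊤ | out ⊤ | ==
  [10] u=2 | in − | out ⊤ | prev 0 | push {0,1}
  [11] u=4 | in ⊤ | out ⊤ | ==
  [12] u=5 | in − | out + | prev ⊥ | push {2}
  [13] u=0 | in ⊤ | out ⊤ | ==
  [14] u=1 | in ⊤ | out ⊤ | ==
  [15] u=2 | in ⊤ | out ⊤ | ==

Converged values:
  [0] ⊤
  [1] ⊤
  [2] ⊤
  [3] −
  [4] ⊤
  [5] +
  [6] −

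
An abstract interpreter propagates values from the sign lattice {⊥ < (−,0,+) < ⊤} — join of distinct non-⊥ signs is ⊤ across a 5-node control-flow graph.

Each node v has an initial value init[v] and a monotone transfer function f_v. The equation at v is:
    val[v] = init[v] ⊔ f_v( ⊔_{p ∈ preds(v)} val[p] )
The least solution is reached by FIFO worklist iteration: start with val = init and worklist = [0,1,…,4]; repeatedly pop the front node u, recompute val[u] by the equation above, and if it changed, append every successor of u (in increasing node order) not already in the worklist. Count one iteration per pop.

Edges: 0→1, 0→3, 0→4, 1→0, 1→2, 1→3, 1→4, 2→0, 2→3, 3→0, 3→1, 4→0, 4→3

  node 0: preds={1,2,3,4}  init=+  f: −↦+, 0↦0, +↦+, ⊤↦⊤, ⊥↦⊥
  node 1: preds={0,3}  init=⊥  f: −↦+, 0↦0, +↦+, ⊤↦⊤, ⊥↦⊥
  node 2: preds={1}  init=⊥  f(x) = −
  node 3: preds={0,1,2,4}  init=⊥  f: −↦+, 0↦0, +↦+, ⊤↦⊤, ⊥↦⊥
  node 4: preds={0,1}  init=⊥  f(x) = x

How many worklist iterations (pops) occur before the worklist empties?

12

Iteration log — 12 steps:
  step 1. node 0  ⊔preds=⊥  new=+  stable
  step 2. node 1  ⊔preds=+  new=+  old=⊥  +wl: 0
  step 3. node 2  ⊔preds=+  new=−  old=⊥  +wl: 
  step 4. node 3  ⊔preds=⊤  new=⊤  old=⊥  +wl: 1
  step 5. node 4  ⊔preds=+  new=+  old=⊥  +wl: 3
  step 6. node 0  ⊔preds=⊤  new=⊤  old=+  +wl: 4
  step 7. node 1  ⊔preds=⊤  new=⊤  old=+  +wl: 0,2
  step 8. node 3  ⊔preds=⊤  new=⊤  stable
  step 9. node 4  ⊔preds=⊤  new=⊤  old=+  +wl: 3
  step 10. node 0  ⊔preds=⊤  new=⊤  stable
  step 11. node 2  ⊔preds=⊤  new=−  stable
  step 12. node 3  ⊔preds=⊤  new=⊤  stable

Least fixpoint reached:
  node 0: ⊤
  node 1: ⊤
  node 2: −
  node 3: ⊤
  node 4: ⊤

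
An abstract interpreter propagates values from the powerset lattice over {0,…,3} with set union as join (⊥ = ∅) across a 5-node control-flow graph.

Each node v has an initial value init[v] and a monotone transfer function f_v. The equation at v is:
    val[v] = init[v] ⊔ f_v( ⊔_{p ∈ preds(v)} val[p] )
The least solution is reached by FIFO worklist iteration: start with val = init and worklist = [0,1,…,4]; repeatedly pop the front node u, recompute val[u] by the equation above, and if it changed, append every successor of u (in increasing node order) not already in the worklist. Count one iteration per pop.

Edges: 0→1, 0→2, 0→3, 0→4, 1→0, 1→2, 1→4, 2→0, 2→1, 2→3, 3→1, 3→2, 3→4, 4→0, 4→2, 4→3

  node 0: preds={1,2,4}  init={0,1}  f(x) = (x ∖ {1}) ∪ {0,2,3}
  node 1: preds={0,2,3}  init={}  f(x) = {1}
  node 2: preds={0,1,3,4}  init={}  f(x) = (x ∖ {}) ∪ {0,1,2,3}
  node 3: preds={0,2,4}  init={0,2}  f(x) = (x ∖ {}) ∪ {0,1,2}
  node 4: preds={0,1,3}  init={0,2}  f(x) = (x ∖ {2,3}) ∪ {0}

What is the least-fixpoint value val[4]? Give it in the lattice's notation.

{0,1,2}

Trace (9 dequeues):
  [1] u=0 | in {0,2} | out {0,1,2,3} | prev {0,1} | push {}
  [2] u=1 | in {0,1,2,3} | out {1} | prev {} | push {0}
  [3] u=2 | in {0,1,2,3} | out {0,1,2,3} | prev {} | push {1}
  [4] u=3 | in {0,1,2,3} | out {0,1,2,3} | prev {0,2} | push {2}
  [5] u=4 | in {0,1,2,3} | out {0,1,2} | prev {0,2} | push {3}
  [6] u=0 | in {0,1,2,3} | out {0,1,2,3} | ==
  [7] u=1 | in {0,1,2,3} | out {1} | ==
  [8] u=2 | in {0,1,2,3} | out {0,1,2,3} | ==
  [9] u=3 | in {0,1,2,3} | out {0,1,2,3} | ==

Converged values:
  [0] {0,1,2,3}
  [1] {1}
  [2] {0,1,2,3}
  [3] {0,1,2,3}
  [4] {0,1,2}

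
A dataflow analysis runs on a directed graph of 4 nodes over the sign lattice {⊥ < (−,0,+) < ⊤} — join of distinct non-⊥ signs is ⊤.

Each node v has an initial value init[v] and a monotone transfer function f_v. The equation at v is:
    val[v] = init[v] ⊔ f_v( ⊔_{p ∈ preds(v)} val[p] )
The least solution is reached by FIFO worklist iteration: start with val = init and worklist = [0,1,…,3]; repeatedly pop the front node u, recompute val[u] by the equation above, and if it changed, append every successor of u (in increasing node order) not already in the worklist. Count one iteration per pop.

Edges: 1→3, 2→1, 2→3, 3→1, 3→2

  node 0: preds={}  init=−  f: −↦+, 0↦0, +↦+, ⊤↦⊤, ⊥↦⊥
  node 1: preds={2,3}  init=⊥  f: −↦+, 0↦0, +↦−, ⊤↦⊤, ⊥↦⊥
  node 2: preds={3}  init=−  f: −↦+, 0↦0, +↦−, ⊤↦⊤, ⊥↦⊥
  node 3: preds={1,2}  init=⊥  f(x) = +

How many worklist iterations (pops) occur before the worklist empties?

Trace (7 dequeues):
  [1] u=0 | in ⊥ | out − | ==
  [2] u=1 | in − | out + | prev ⊥ | push {}
  [3] u=2 | in ⊥ | out − | ==
  [4] u=3 | in ⊤ | out + | prev ⊥ | push {1,2}
  [5] u=1 | in ⊤ | out ⊤ | prev + | push {3}
  [6] u=2 | in + | out − | ==
  [7] u=3 | in ⊤ | out + | ==

Converged values:
  [0] −
  [1] ⊤
  [2] −
  [3] +

7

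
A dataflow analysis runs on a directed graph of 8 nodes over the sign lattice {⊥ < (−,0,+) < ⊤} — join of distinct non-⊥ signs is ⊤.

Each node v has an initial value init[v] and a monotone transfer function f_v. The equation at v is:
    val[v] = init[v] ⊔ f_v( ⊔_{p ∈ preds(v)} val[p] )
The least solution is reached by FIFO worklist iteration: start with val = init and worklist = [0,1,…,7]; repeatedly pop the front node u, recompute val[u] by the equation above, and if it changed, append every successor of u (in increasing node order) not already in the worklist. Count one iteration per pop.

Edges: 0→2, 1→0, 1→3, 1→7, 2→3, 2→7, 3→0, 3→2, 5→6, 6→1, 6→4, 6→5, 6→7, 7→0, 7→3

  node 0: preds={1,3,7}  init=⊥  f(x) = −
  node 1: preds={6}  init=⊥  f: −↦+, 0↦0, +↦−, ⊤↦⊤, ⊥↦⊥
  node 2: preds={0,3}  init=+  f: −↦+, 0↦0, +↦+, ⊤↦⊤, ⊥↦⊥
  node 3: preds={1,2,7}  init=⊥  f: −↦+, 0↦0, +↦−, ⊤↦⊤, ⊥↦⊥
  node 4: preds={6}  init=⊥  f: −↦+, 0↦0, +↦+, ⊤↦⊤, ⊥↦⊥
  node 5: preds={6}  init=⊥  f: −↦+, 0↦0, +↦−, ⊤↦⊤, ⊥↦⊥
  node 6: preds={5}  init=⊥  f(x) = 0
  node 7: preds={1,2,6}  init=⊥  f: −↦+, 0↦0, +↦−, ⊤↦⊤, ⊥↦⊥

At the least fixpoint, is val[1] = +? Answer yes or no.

Iteration log — 20 steps:
  step 1. node 0  ⊔preds=⊥  new=−  old=⊥  +wl: 
  step 2. node 1  ⊔preds=⊥  new=⊥  stable
  step 3. node 2  ⊔preds=−  new=+  stable
  step 4. node 3  ⊔preds=+  new=−  old=⊥  +wl: 0,2
  step 5. node 4  ⊔preds=⊥  new=⊥  stable
  step 6. node 5  ⊔preds=⊥  new=⊥  stable
  step 7. node 6  ⊔preds=⊥  new=0  old=⊥  +wl: 1,4,5
  step 8. node 7  ⊔preds=⊤  new=⊤  old=⊥  +wl: 3
  step 9. node 0  ⊔preds=⊤  new=−  stable
  step 10. node 2  ⊔preds=−  new=+  stable
  step 11. node 1  ⊔preds=0  new=0  old=⊥  +wl: 0,7
  step 12. node 4  ⊔preds=0  new=0  old=⊥  +wl: 
  step 13. node 5  ⊔preds=0  new=0  old=⊥  +wl: 6
  step 14. node 3  ⊔preds=⊤  new=⊤  old=−  +wl: 2
  step 15. node 0  ⊔preds=⊤  new=−  stable
  step 16. node 7  ⊔preds=⊤  new=⊤  stable
  step 17. node 6  ⊔preds=0  new=0  stable
  step 18. node 2  ⊔preds=⊤  new=⊤  old=+  +wl: 3,7
  step 19. node 3  ⊔preds=⊤  new=⊤  stable
  step 20. node 7  ⊔preds=⊤  new=⊤  stable

Least fixpoint reached:
  node 0: −
  node 1: 0
  node 2: ⊤
  node 3: ⊤
  node 4: 0
  node 5: 0
  node 6: 0
  node 7: ⊤

no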